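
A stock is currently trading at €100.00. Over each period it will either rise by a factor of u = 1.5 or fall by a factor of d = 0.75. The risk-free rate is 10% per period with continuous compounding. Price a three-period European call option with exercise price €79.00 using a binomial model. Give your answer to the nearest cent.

Risk-neutral probability p = (e^0.1 − 0.75)/(1.5 − 0.75) = 0.3552/0.7500 = 0.4736
Terminal stock prices: S_uuu = 337.5, S_uud = 168.8, S_udd = 84.38, S_ddd = 42.19
Terminal payoffs (S − K): max(258.5, 0) = 258.5, max(89.75, 0) = 89.75, max(5.375, 0) = 5.375, max(-36.81, 0) = 0
Node uu (S = 225): V_uu = e^(−0.1)·[0.4736·258.5000 + 0.5264·89.7500] = 153.5178
Node ud (S = 112.5): V_ud = e^(−0.1)·[0.4736·89.7500 + 0.5264·5.3750] = 41.0178
Node dd (S = 56.25): V_dd = e^(−0.1)·[0.4736·5.3750 + 0.5264·0.0000] = 2.3032
Node u (S = 150): V_u = e^(−0.1)·[0.4736·153.5178 + 0.5264·41.0178] = 85.3203
Node d (S = 75): V_d = e^(−0.1)·[0.4736·41.0178 + 0.5264·2.3032] = 18.6731
Node 0 (S = 100): V_0 = e^(−0.1)·[0.4736·85.3203 + 0.5264·18.6731] = 45.4541

€45.45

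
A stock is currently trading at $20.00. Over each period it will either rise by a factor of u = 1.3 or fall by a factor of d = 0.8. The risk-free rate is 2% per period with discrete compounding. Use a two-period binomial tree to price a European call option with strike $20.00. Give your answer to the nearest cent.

$2.95

Risk-neutral probability p = (1 + 0.02 − 0.8)/(1.3 − 0.8) = 0.2200/0.5000 = 0.4400
Terminal stock prices: S_uu = 33.8, S_ud = 20.8, S_dd = 12.8
Terminal payoffs (S − K): max(13.8, 0) = 13.8, max(0.8, 0) = 0.8, max(-7.2, 0) = 0
Node u (S = 26): V_u = 1/1.02·[0.4400·13.8000 + 0.5600·0.8000] = 6.3922
Node d (S = 16): V_d = 1/1.02·[0.4400·0.8000 + 0.5600·0.0000] = 0.3451
Node 0 (S = 20): V_0 = 1/1.02·[0.4400·6.3922 + 0.5600·0.3451] = 2.9469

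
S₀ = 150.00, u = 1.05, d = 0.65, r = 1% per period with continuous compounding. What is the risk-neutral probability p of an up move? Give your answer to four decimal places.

p = 0.9001

Risk-neutral probability p = (e^0.01 − 0.65)/(1.05 − 0.65) = 0.3601/0.4000 = 0.9001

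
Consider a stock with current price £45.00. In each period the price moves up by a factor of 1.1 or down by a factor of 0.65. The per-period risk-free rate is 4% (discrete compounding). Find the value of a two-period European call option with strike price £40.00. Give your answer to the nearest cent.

Risk-neutral probability p = (1 + 0.04 − 0.65)/(1.1 − 0.65) = 0.3900/0.4500 = 0.8667
Terminal stock prices: S_uu = 54.45, S_ud = 32.18, S_dd = 19.01
Terminal payoffs (S − K): max(14.45, 0) = 14.45, max(-7.825, 0) = 0, max(-20.99, 0) = 0
Node u (S = 49.5): V_u = 1/1.04·[0.8667·14.4500 + 0.1333·0.0000] = 12.0417
Node d (S = 29.25): V_d = 1/1.04·[0.8667·0.0000 + 0.1333·0.0000] = 0.0000
Node 0 (S = 45): V_0 = 1/1.04·[0.8667·12.0417 + 0.1333·0.0000] = 10.0347

£10.03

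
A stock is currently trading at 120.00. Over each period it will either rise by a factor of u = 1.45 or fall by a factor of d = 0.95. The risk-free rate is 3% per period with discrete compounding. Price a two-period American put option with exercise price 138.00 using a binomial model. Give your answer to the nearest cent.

Risk-neutral probability p = (1 + 0.03 − 0.95)/(1.45 − 0.95) = 0.0800/0.5000 = 0.1600
Terminal stock prices: S_uu = 252.3, S_ud = 165.3, S_dd = 108.3
Terminal payoffs (K − S): max(-114.3, 0) = 0, max(-27.3, 0) = 0, max(29.7, 0) = 29.7
Node u (S = 174): continuation = 1/1.03·[0.1600·0.0000 + 0.8400·0.0000] = 0.0000; exercise value = 0.0000 ≤ continuation, so V_u = 0.0000
Node d (S = 114): continuation = 1/1.03·[0.1600·0.0000 + 0.8400·29.7000] = 24.2214; exercise value = 24.0000 ≤ continuation, so V_d = 24.2214
Node 0 (S = 120): continuation = 1/1.03·[0.1600·0.0000 + 0.8400·24.2214] = 19.7533; exercise value = 18.0000 ≤ continuation, so V_0 = 19.7533

19.75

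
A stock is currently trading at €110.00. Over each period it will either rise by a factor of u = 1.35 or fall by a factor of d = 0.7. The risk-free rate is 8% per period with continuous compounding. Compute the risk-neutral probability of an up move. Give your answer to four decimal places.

p = 0.5897

Risk-neutral probability p = (e^0.08 − 0.7)/(1.35 − 0.7) = 0.3833/0.6500 = 0.5897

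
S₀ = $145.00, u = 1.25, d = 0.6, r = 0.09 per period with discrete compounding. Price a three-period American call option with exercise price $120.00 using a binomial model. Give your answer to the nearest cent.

$59.15

Risk-neutral probability p = (1 + 0.09 − 0.6)/(1.25 − 0.6) = 0.4900/0.6500 = 0.7538
Terminal stock prices: S_uuu = 283.2, S_uud = 135.9, S_udd = 65.25, S_ddd = 31.32
Terminal payoffs (S − K): max(163.2, 0) = 163.2, max(15.94, 0) = 15.94, max(-54.75, 0) = 0, max(-88.68, 0) = 0
Node uu (S = 226.6): continuation = 1/1.09·[0.7538·163.2031 + 0.2462·15.9375] = 116.4708; exercise value = 106.5625 ≤ continuation, so V_uu = 116.4708
Node ud (S = 108.8): continuation = 1/1.09·[0.7538·15.9375 + 0.2462·0.0000] = 11.0224; exercise value = 0.0000 ≤ continuation, so V_ud = 11.0224
Node dd (S = 52.2): continuation = 1/1.09·[0.7538·0.0000 + 0.2462·0.0000] = 0.0000; exercise value = 0.0000 ≤ continuation, so V_dd = 0.0000
Node u (S = 181.2): continuation = 1/1.09·[0.7538·116.4708 + 0.2462·11.0224] = 83.0406; exercise value = 61.2500 ≤ continuation, so V_u = 83.0406
Node d (S = 87): continuation = 1/1.09·[0.7538·11.0224 + 0.2462·0.0000] = 7.6231; exercise value = 0.0000 ≤ continuation, so V_d = 7.6231
Node 0 (S = 145): continuation = 1/1.09·[0.7538·83.0406 + 0.2462·7.6231] = 59.1526; exercise value = 25.0000 ≤ continuation, so V_0 = 59.1526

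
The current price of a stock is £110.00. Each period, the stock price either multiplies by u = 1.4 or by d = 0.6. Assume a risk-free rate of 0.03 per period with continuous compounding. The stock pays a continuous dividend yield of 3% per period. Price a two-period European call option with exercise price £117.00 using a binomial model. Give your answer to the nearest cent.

Per-period risk-free factor R = e^0.03 = 1.0305; dividend-adjusted growth = e^(0.03−0.03) = 1.0000.
Risk-neutral probability p = (1.0000 − 0.6)/(1.4 − 0.6) = 0.4000/0.8000 = 0.5000
Terminal stock prices: S_uu = 215.6, S_ud = 92.4, S_dd = 39.6
Terminal payoffs (S − K): max(98.6, 0) = 98.6, max(-24.6, 0) = 0, max(-77.4, 0) = 0
Node u (S = 154): V_u = e^(−0.03)·[0.5000·98.6000 + 0.5000·0.0000] = 47.8430
Node d (S = 66): V_d = e^(−0.03)·[0.5000·0.0000 + 0.5000·0.0000] = 0.0000
Node 0 (S = 110): V_0 = e^(−0.03)·[0.5000·47.8430 + 0.5000·0.0000] = 23.2145

£23.21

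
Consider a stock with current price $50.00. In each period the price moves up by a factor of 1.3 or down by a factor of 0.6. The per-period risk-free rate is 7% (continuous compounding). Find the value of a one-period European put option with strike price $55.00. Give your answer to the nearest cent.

Risk-neutral probability p = (e^0.07 − 0.6)/(1.3 − 0.6) = 0.4725/0.7000 = 0.6750
Terminal stock prices: S_u = 65, S_d = 30
Terminal payoffs (K − S): max(-10, 0) = 0, max(25, 0) = 25
Node 0 (S = 50): V_0 = e^(−0.07)·[0.6750·0.0000 + 0.3250·25.0000] = 7.5754

$7.58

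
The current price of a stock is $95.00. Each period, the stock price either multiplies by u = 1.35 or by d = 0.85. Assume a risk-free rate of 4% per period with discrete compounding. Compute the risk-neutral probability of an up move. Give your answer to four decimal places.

Risk-neutral probability p = (1 + 0.04 − 0.85)/(1.35 − 0.85) = 0.1900/0.5000 = 0.3800

p = 0.3800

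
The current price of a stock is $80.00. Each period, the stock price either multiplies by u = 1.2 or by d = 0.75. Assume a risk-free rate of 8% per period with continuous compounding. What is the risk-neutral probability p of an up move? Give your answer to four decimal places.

p = 0.7406

Risk-neutral probability p = (e^0.08 − 0.75)/(1.2 − 0.75) = 0.3333/0.4500 = 0.7406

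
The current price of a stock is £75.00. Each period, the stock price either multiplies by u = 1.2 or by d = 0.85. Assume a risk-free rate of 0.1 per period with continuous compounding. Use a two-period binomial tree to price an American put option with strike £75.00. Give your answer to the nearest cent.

£2.76

Risk-neutral probability p = (e^0.1 − 0.85)/(1.2 − 0.85) = 0.2552/0.3500 = 0.7291
Terminal stock prices: S_uu = 108, S_ud = 76.5, S_dd = 54.19
Terminal payoffs (K − S): max(-33, 0) = 0, max(-1.5, 0) = 0, max(20.81, 0) = 20.81
Node u (S = 90): continuation = e^(−0.1)·[0.7291·0.0000 + 0.2709·0.0000] = 0.0000; exercise value = 0.0000 ≤ continuation, so V_u = 0.0000
Node d (S = 63.75): continuation = e^(−0.1)·[0.7291·0.0000 + 0.2709·20.8125] = 5.1023; exercise value = 11.2500 > continuation, so V_d = 11.2500 (exercise)
Node 0 (S = 75): continuation = e^(−0.1)·[0.7291·0.0000 + 0.2709·11.2500] = 2.7580; exercise value = 0.0000 ≤ continuation, so V_0 = 2.7580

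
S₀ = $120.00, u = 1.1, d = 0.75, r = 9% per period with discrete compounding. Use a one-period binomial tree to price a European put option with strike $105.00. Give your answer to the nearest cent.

Risk-neutral probability p = (1 + 0.09 − 0.75)/(1.1 − 0.75) = 0.3400/0.3500 = 0.9714
Terminal stock prices: S_u = 132, S_d = 90
Terminal payoffs (K − S): max(-27, 0) = 0, max(15, 0) = 15
Node 0 (S = 120): V_0 = 1/1.09·[0.9714·0.0000 + 0.0286·15.0000] = 0.3932

$0.39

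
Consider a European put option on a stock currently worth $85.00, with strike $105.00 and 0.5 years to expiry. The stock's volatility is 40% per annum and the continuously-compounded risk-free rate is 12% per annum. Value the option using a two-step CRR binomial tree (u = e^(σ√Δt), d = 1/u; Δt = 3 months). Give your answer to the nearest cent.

$19.56

CRR parameters: u = e^(σ√Δt) = e^(0.4·√0.25) = 1.2214, d = 1/u = 0.8187
Per-period rate: rΔt = 0.12·0.25 = 0.03, so R = e^0.03 = 1.0305
Risk-neutral probability p = (e^0.03 − 0.8187)/(1.2214 − 0.8187) = 0.2117/0.4027 = 0.5258
Terminal stock prices: S_uu = 126.8, S_ud = 85, S_dd = 56.98
Terminal payoffs (K − S): max(-21.81, 0) = 0, max(20, 0) = 20, max(48.02, 0) = 48.02
Node u (S = 103.8): V_u = e^(−0.03)·[0.5258·0.0000 + 0.4742·20.0000] = 9.2038
Node d (S = 69.59): V_d = e^(−0.03)·[0.5258·20.0000 + 0.4742·48.0228] = 32.3047
Node 0 (S = 85): V_0 = e^(−0.03)·[0.5258·9.2038 + 0.4742·32.3047] = 19.5625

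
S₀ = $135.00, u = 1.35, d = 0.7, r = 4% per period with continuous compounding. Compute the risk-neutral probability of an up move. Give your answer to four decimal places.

p = 0.5243

Risk-neutral probability p = (e^0.04 − 0.7)/(1.35 − 0.7) = 0.3408/0.6500 = 0.5243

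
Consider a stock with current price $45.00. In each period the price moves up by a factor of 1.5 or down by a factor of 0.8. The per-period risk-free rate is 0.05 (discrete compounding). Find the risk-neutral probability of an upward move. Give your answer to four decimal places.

Risk-neutral probability p = (1 + 0.05 − 0.8)/(1.5 − 0.8) = 0.2500/0.7000 = 0.3571

p = 0.3571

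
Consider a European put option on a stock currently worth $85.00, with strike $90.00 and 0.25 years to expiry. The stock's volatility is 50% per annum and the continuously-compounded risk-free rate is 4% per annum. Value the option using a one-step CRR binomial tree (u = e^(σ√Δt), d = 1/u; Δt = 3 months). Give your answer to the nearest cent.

CRR parameters: u = e^(σ√Δt) = e^(0.5·√0.25) = 1.2840, d = 1/u = 0.7788
Per-period rate: rΔt = 0.04·0.25 = 0.01, so R = e^0.01 = 1.0101
Risk-neutral probability p = (e^0.01 − 0.7788)/(1.2840 − 0.7788) = 0.2312/0.5052 = 0.4577
Terminal stock prices: S_u = 109.1, S_d = 66.2
Terminal payoffs (K − S): max(-19.14, 0) = 0, max(23.8, 0) = 23.8
Node 0 (S = 85): V_0 = e^(−0.01)·[0.4577·0.0000 + 0.5423·23.8019] = 12.7790

$12.78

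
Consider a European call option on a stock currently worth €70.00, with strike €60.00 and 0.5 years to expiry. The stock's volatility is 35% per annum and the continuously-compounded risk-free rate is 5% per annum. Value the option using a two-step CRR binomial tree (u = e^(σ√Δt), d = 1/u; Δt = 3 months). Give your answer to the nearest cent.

€14.17

CRR parameters: u = e^(σ√Δt) = e^(0.35·√0.25) = 1.1912, d = 1/u = 0.8395
Per-period rate: rΔt = 0.05·0.25 = 0.0125, so R = e^0.0125 = 1.0126
Risk-neutral probability p = (e^0.0125 − 0.8395)/(1.1912 − 0.8395) = 0.1731/0.3518 = 0.4921
Terminal stock prices: S_uu = 99.33, S_ud = 70, S_dd = 49.33
Terminal payoffs (S − K): max(39.33, 0) = 39.33, max(10, 0) = 10, max(-10.67, 0) = 0
Node u (S = 83.39): V_u = e^(−0.0125)·[0.4921·39.3347 + 0.5079·10.0000] = 24.1326
Node d (S = 58.76): V_d = e^(−0.0125)·[0.4921·10.0000 + 0.5079·0.0000] = 4.8600
Node 0 (S = 70): V_0 = e^(−0.0125)·[0.4921·24.1326 + 0.5079·4.8600] = 14.1662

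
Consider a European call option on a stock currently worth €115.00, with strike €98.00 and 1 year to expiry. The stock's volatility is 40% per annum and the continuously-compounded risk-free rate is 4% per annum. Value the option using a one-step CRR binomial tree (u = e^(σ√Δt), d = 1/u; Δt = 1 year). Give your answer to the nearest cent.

CRR parameters: u = e^(σ√Δt) = e^(0.4·√1) = 1.4918, d = 1/u = 0.6703
Per-period rate: rΔt = 0.04·1 = 0.04, so R = e^0.04 = 1.0408
Risk-neutral probability p = (e^0.04 − 0.6703)/(1.4918 − 0.6703) = 0.3705/0.8215 = 0.4510
Terminal stock prices: S_u = 171.6, S_d = 77.09
Terminal payoffs (S − K): max(73.56, 0) = 73.56, max(-20.91, 0) = 0
Node 0 (S = 115): V_0 = e^(−0.04)·[0.4510·73.5598 + 0.5490·0.0000] = 31.8740

€31.87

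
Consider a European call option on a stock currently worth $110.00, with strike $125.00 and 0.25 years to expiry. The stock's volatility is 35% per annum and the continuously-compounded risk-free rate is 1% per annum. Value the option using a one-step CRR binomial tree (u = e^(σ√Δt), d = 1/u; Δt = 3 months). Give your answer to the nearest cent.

$2.79

CRR parameters: u = e^(σ√Δt) = e^(0.35·√0.25) = 1.1912, d = 1/u = 0.8395
Per-period rate: rΔt = 0.01·0.25 = 0.0025, so R = e^0.0025 = 1.0025
Risk-neutral probability p = (e^0.0025 − 0.8395)/(1.1912 − 0.8395) = 0.1630/0.3518 = 0.4635
Terminal stock prices: S_u = 131, S_d = 92.34
Terminal payoffs (S − K): max(6.037, 0) = 6.037, max(-32.66, 0) = 0
Node 0 (S = 110): V_0 = e^(−0.0025)·[0.4635·6.0371 + 0.5365·0.0000] = 2.7911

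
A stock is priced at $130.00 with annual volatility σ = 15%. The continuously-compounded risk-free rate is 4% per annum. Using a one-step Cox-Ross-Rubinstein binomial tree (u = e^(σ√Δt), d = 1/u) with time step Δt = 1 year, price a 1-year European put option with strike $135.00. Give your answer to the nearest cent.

CRR parameters: u = e^(σ√Δt) = e^(0.15·√1) = 1.1618, d = 1/u = 0.8607
Per-period rate: rΔt = 0.04·1 = 0.04, so R = e^0.04 = 1.0408
Risk-neutral probability p = (e^0.04 − 0.8607)/(1.1618 − 0.8607) = 0.1801/0.3011 = 0.5981
Terminal stock prices: S_u = 151, S_d = 111.9
Terminal payoffs (K − S): max(-16.04, 0) = 0, max(23.11, 0) = 23.11
Node 0 (S = 130): V_0 = e^(−0.04)·[0.5981·0.0000 + 0.4019·23.1080] = 8.9230

$8.92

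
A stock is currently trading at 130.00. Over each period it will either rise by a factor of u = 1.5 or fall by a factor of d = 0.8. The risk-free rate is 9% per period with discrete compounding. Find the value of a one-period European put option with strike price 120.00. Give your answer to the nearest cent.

8.60

Risk-neutral probability p = (1 + 0.09 − 0.8)/(1.5 − 0.8) = 0.2900/0.7000 = 0.4143
Terminal stock prices: S_u = 195, S_d = 104
Terminal payoffs (K − S): max(-75, 0) = 0, max(16, 0) = 16
Node 0 (S = 130): V_0 = 1/1.09·[0.4143·0.0000 + 0.5857·16.0000] = 8.5976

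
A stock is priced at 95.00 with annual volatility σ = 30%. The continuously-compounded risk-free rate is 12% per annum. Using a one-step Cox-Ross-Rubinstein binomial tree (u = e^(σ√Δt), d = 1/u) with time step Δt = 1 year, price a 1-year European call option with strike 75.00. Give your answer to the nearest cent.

CRR parameters: u = e^(σ√Δt) = e^(0.3·√1) = 1.3499, d = 1/u = 0.7408
Per-period rate: rΔt = 0.12·1 = 0.12, so R = e^0.12 = 1.1275
Risk-neutral probability p = (e^0.12 − 0.7408)/(1.3499 − 0.7408) = 0.3867/0.6090 = 0.6349
Terminal stock prices: S_u = 128.2, S_d = 70.38
Terminal payoffs (S − K): max(53.24, 0) = 53.24, max(-4.622, 0) = 0
Node 0 (S = 95): V_0 = e^(−0.12)·[0.6349·53.2366 + 0.3651·0.0000] = 29.9777

29.98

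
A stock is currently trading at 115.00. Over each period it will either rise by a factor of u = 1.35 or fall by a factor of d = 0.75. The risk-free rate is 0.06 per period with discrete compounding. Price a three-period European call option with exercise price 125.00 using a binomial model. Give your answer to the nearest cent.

28.75

Risk-neutral probability p = (1 + 0.06 − 0.75)/(1.35 − 0.75) = 0.3100/0.6000 = 0.5167
Terminal stock prices: S_uuu = 282.9, S_uud = 157.2, S_udd = 87.33, S_ddd = 48.52
Terminal payoffs (S − K): max(157.9, 0) = 157.9, max(32.19, 0) = 32.19, max(-37.67, 0) = 0, max(-76.48, 0) = 0
Node uu (S = 209.6): V_uu = 1/1.06·[0.5167·157.9431 + 0.4833·32.1906] = 91.6630
Node ud (S = 116.4): V_ud = 1/1.06·[0.5167·32.1906 + 0.4833·0.0000] = 15.6904
Node dd (S = 64.69): V_dd = 1/1.06·[0.5167·0.0000 + 0.4833·0.0000] = 0.0000
Node u (S = 155.2): V_u = 1/1.06·[0.5167·91.6630 + 0.4833·15.6904] = 51.8329
Node d (S = 86.25): V_d = 1/1.06·[0.5167·15.6904 + 0.4833·0.0000] = 7.6478
Node 0 (S = 115): V_0 = 1/1.06·[0.5167·51.8329 + 0.4833·7.6478] = 28.7517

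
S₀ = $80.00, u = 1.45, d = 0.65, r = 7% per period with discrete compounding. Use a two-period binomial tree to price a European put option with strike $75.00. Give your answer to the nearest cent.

$8.12

Risk-neutral probability p = (1 + 0.07 − 0.65)/(1.45 − 0.65) = 0.4200/0.8000 = 0.5250
Terminal stock prices: S_uu = 168.2, S_ud = 75.4, S_dd = 33.8
Terminal payoffs (K − S): max(-93.2, 0) = 0, max(-0.4, 0) = 0, max(41.2, 0) = 41.2
Node u (S = 116): V_u = 1/1.07·[0.5250·0.0000 + 0.4750·0.0000] = 0.0000
Node d (S = 52): V_d = 1/1.07·[0.5250·0.0000 + 0.4750·41.2000] = 18.2897
Node 0 (S = 80): V_0 = 1/1.07·[0.5250·0.0000 + 0.4750·18.2897] = 8.1193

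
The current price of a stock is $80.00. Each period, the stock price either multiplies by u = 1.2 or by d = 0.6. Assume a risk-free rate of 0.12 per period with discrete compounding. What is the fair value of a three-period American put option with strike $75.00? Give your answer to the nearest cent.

$5.24

Risk-neutral probability p = (1 + 0.12 − 0.6)/(1.2 − 0.6) = 0.5200/0.6000 = 0.8667
Terminal stock prices: S_uuu = 138.2, S_uud = 69.12, S_udd = 34.56, S_ddd = 17.28
Terminal payoffs (K − S): max(-63.24, 0) = 0, max(5.88, 0) = 5.88, max(40.44, 0) = 40.44, max(57.72, 0) = 57.72
Node uu (S = 115.2): continuation = 1/1.12·[0.8667·0.0000 + 0.1333·5.8800] = 0.7000; exercise value = 0.0000 ≤ continuation, so V_uu = 0.7000
Node ud (S = 57.6): continuation = 1/1.12·[0.8667·5.8800 + 0.1333·40.4400] = 9.3643; exercise value = 17.4000 > continuation, so V_ud = 17.4000 (exercise)
Node dd (S = 28.8): continuation = 1/1.12·[0.8667·40.4400 + 0.1333·57.7200] = 38.1643; exercise value = 46.2000 > continuation, so V_dd = 46.2000 (exercise)
Node u (S = 96): continuation = 1/1.12·[0.8667·0.7000 + 0.1333·17.4000] = 2.6131; exercise value = 0.0000 ≤ continuation, so V_u = 2.6131
Node d (S = 48): continuation = 1/1.12·[0.8667·17.4000 + 0.1333·46.2000] = 18.9643; exercise value = 27.0000 > continuation, so V_d = 27.0000 (exercise)
Node 0 (S = 80): continuation = 1/1.12·[0.8667·2.6131 + 0.1333·27.0000] = 5.2363; exercise value = 0.0000 ≤ continuation, so V_0 = 5.2363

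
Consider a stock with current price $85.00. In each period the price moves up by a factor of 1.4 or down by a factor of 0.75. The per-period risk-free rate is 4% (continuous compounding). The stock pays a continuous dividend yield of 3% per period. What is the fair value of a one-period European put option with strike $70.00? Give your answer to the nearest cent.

$3.60

Per-period risk-free factor R = e^0.04 = 1.0408; dividend-adjusted growth = e^(0.04−0.03) = 1.0101.
Risk-neutral probability p = (1.0101 − 0.75)/(1.4 − 0.75) = 0.2601/0.6500 = 0.4001
Terminal stock prices: S_u = 119, S_d = 63.75
Terminal payoffs (K − S): max(-49, 0) = 0, max(6.25, 0) = 6.25
Node 0 (S = 85): V_0 = e^(−0.04)·[0.4001·0.0000 + 0.5999·6.2500] = 3.6025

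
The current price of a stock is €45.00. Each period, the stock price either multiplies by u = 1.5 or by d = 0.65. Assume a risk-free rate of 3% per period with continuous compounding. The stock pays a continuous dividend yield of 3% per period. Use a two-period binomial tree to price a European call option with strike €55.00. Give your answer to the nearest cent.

€7.39

Per-period risk-free factor R = e^0.03 = 1.0305; dividend-adjusted growth = e^(0.03−0.03) = 1.0000.
Risk-neutral probability p = (1.0000 − 0.65)/(1.5 − 0.65) = 0.3500/0.8500 = 0.4118
Terminal stock prices: S_uu = 101.2, S_ud = 43.88, S_dd = 19.01
Terminal payoffs (S − K): max(46.25, 0) = 46.25, max(-11.12, 0) = 0, max(-35.99, 0) = 0
Node u (S = 67.5): V_u = e^(−0.03)·[0.4118·46.2500 + 0.5882·0.0000] = 18.4813
Node d (S = 29.25): V_d = e^(−0.03)·[0.4118·0.0000 + 0.5882·0.0000] = 0.0000
Node 0 (S = 45): V_0 = e^(−0.03)·[0.4118·18.4813 + 0.5882·0.0000] = 7.3850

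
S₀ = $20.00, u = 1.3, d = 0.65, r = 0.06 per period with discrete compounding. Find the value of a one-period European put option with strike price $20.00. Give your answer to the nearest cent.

$2.44

Risk-neutral probability p = (1 + 0.06 − 0.65)/(1.3 − 0.65) = 0.4100/0.6500 = 0.6308
Terminal stock prices: S_u = 26, S_d = 13
Terminal payoffs (K − S): max(-6, 0) = 0, max(7, 0) = 7
Node 0 (S = 20): V_0 = 1/1.06·[0.6308·0.0000 + 0.3692·7.0000] = 2.4383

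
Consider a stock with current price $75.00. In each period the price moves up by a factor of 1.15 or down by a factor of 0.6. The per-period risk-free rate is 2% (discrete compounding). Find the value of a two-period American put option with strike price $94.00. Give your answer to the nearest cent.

$19.00

Risk-neutral probability p = (1 + 0.02 − 0.6)/(1.15 − 0.6) = 0.4200/0.5500 = 0.7636
Terminal stock prices: S_uu = 99.19, S_ud = 51.75, S_dd = 27
Terminal payoffs (K − S): max(-5.187, 0) = 0, max(42.25, 0) = 42.25, max(67, 0) = 67
Node u (S = 86.25): continuation = 1/1.02·[0.7636·0.0000 + 0.2364·42.2500] = 9.7906; exercise value = 7.7500 ≤ continuation, so V_u = 9.7906
Node d (S = 45): continuation = 1/1.02·[0.7636·42.2500 + 0.2364·67.0000] = 47.1569; exercise value = 49.0000 > continuation, so V_d = 49.0000 (exercise)
Node 0 (S = 75): continuation = 1/1.02·[0.7636·9.7906 + 0.2364·49.0000] = 18.6845; exercise value = 19.0000 > continuation, so V_0 = 19.0000 (exercise)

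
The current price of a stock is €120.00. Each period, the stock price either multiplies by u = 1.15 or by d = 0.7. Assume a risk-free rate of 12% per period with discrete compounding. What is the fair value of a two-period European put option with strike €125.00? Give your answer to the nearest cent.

€3.05

Risk-neutral probability p = (1 + 0.12 − 0.7)/(1.15 − 0.7) = 0.4200/0.4500 = 0.9333
Terminal stock prices: S_uu = 158.7, S_ud = 96.6, S_dd = 58.8
Terminal payoffs (K − S): max(-33.7, 0) = 0, max(28.4, 0) = 28.4, max(66.2, 0) = 66.2
Node u (S = 138): V_u = 1/1.12·[0.9333·0.0000 + 0.0667·28.4000] = 1.6905
Node d (S = 84): V_d = 1/1.12·[0.9333·28.4000 + 0.0667·66.2000] = 27.6071
Node 0 (S = 120): V_0 = 1/1.12·[0.9333·1.6905 + 0.0667·27.6071] = 3.0520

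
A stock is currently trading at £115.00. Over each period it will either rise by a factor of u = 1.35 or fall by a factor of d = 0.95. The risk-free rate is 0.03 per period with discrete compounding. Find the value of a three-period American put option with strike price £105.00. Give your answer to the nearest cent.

£3.00

Risk-neutral probability p = (1 + 0.03 − 0.95)/(1.35 − 0.95) = 0.0800/0.4000 = 0.2000
Terminal stock prices: S_uuu = 282.9, S_uud = 199.1, S_udd = 140.1, S_ddd = 98.6
Terminal payoffs (K − S): max(-177.9, 0) = 0, max(-94.11, 0) = 0, max(-35.11, 0) = 0, max(6.402, 0) = 6.402
Node uu (S = 209.6): continuation = 1/1.03·[0.2000·0.0000 + 0.8000·0.0000] = 0.0000; exercise value = 0.0000 ≤ continuation, so V_uu = 0.0000
Node ud (S = 147.5): continuation = 1/1.03·[0.2000·0.0000 + 0.8000·0.0000] = 0.0000; exercise value = 0.0000 ≤ continuation, so V_ud = 0.0000
Node dd (S = 103.8): continuation = 1/1.03·[0.2000·0.0000 + 0.8000·6.4019] = 4.9723; exercise value = 1.2125 ≤ continuation, so V_dd = 4.9723
Node u (S = 155.2): continuation = 1/1.03·[0.2000·0.0000 + 0.8000·0.0000] = 0.0000; exercise value = 0.0000 ≤ continuation, so V_u = 0.0000
Node d (S = 109.2): continuation = 1/1.03·[0.2000·0.0000 + 0.8000·4.9723] = 3.8620; exercise value = 0.0000 ≤ continuation, so V_d = 3.8620
Node 0 (S = 115): continuation = 1/1.03·[0.2000·0.0000 + 0.8000·3.8620] = 2.9996; exercise value = 0.0000 ≤ continuation, so V_0 = 2.9996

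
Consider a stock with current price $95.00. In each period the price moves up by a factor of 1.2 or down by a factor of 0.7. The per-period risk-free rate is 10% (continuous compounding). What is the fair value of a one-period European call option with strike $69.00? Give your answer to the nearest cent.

$33.00

Risk-neutral probability p = (e^0.1 − 0.7)/(1.2 − 0.7) = 0.4052/0.5000 = 0.8103
Terminal stock prices: S_u = 114, S_d = 66.5
Terminal payoffs (S − K): max(45, 0) = 45, max(-2.5, 0) = 0
Node 0 (S = 95): V_0 = e^(−0.1)·[0.8103·45.0000 + 0.1897·0.0000] = 32.9952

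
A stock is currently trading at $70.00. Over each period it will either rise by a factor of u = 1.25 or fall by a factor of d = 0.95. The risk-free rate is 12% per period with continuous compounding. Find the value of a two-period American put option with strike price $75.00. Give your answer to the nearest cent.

$5.00

Risk-neutral probability p = (e^0.12 − 0.95)/(1.25 − 0.95) = 0.1775/0.3000 = 0.5917
Terminal stock prices: S_uu = 109.4, S_ud = 83.12, S_dd = 63.17
Terminal payoffs (K − S): max(-34.38, 0) = 0, max(-8.125, 0) = 0, max(11.83, 0) = 11.83
Node u (S = 87.5): continuation = e^(−0.12)·[0.5917·0.0000 + 0.4083·0.0000] = 0.0000; exercise value = 0.0000 ≤ continuation, so V_u = 0.0000
Node d (S = 66.5): continuation = e^(−0.12)·[0.5917·0.0000 + 0.4083·11.8250] = 4.2826; exercise value = 8.5000 > continuation, so V_d = 8.5000 (exercise)
Node 0 (S = 70): continuation = e^(−0.12)·[0.5917·0.0000 + 0.4083·8.5000] = 3.0784; exercise value = 5.0000 > continuation, so V_0 = 5.0000 (exercise)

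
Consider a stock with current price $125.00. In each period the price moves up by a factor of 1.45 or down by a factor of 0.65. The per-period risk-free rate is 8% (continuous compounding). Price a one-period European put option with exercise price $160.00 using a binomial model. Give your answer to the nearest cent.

$33.32

Risk-neutral probability p = (e^0.08 − 0.65)/(1.45 − 0.65) = 0.4333/0.8000 = 0.5416
Terminal stock prices: S_u = 181.2, S_d = 81.25
Terminal payoffs (K − S): max(-21.25, 0) = 0, max(78.75, 0) = 78.75
Node 0 (S = 125): V_0 = e^(−0.08)·[0.5416·0.0000 + 0.4584·78.7500] = 33.3229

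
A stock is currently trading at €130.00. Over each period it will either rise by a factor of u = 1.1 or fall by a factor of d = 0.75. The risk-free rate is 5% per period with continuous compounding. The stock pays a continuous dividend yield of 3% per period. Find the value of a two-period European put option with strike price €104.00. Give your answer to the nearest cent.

€1.45

Per-period risk-free factor R = e^0.05 = 1.0513; dividend-adjusted growth = e^(0.05−0.03) = 1.0202.
Risk-neutral probability p = (1.0202 − 0.75)/(1.1 − 0.75) = 0.2702/0.3500 = 0.7720
Terminal stock prices: S_uu = 157.3, S_ud = 107.2, S_dd = 73.12
Terminal payoffs (K − S): max(-53.3, 0) = 0, max(-3.25, 0) = 0, max(30.88, 0) = 30.88
Node u (S = 143): V_u = e^(−0.05)·[0.7720·0.0000 + 0.2280·0.0000] = 0.0000
Node d (S = 97.5): V_d = e^(−0.05)·[0.7720·0.0000 + 0.2280·30.8750] = 6.6961
Node 0 (S = 130): V_0 = e^(−0.05)·[0.7720·0.0000 + 0.2280·6.6961] = 1.4522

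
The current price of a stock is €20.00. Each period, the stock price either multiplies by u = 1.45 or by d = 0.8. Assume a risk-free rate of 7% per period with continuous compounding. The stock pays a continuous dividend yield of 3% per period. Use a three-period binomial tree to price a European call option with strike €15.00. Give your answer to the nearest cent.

Per-period risk-free factor R = e^0.07 = 1.0725; dividend-adjusted growth = e^(0.07−0.03) = 1.0408.
Risk-neutral probability p = (1.0408 − 0.8)/(1.45 − 0.8) = 0.2408/0.6500 = 0.3705
Terminal stock prices: S_uuu = 60.97, S_uud = 33.64, S_udd = 18.56, S_ddd = 10.24
Terminal payoffs (S − K): max(45.97, 0) = 45.97, max(18.64, 0) = 18.64, max(3.56, 0) = 3.56, max(-4.76, 0) = 0
Node uu (S = 42.05): V_uu = e^(−0.07)·[0.3705·45.9725 + 0.6295·18.6400] = 26.8213
Node ud (S = 23.2): V_ud = e^(−0.07)·[0.3705·18.6400 + 0.6295·3.5600] = 8.5284
Node dd (S = 12.8): V_dd = e^(−0.07)·[0.3705·3.5600 + 0.6295·0.0000] = 1.2297
Node u (S = 29): V_u = e^(−0.07)·[0.3705·26.8213 + 0.6295·8.5284] = 14.2708
Node d (S = 16): V_d = e^(−0.07)·[0.3705·8.5284 + 0.6295·1.2297] = 3.6678
Node 0 (S = 20): V_0 = e^(−0.07)·[0.3705·14.2708 + 0.6295·3.6678] = 7.0824

€7.08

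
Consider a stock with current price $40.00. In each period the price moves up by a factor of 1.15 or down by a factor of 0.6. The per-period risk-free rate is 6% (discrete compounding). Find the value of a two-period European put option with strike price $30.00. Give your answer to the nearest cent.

Risk-neutral probability p = (1 + 0.06 − 0.6)/(1.15 − 0.6) = 0.4600/0.5500 = 0.8364
Terminal stock prices: S_uu = 52.9, S_ud = 27.6, S_dd = 14.4
Terminal payoffs (K − S): max(-22.9, 0) = 0, max(2.4, 0) = 2.4, max(15.6, 0) = 15.6
Node u (S = 46): V_u = 1/1.06·[0.8364·0.0000 + 0.1636·2.4000] = 0.3705
Node d (S = 24): V_d = 1/1.06·[0.8364·2.4000 + 0.1636·15.6000] = 4.3019
Node 0 (S = 40): V_0 = 1/1.06·[0.8364·0.3705 + 0.1636·4.3019] = 0.9564

$0.96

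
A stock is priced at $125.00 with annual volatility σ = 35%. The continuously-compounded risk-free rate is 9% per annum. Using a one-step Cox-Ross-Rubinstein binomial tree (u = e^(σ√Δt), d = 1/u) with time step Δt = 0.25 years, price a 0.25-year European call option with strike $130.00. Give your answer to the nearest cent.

CRR parameters: u = e^(σ√Δt) = e^(0.35·√0.25) = 1.1912, d = 1/u = 0.8395
Per-period rate: rΔt = 0.09·0.25 = 0.0225, so R = e^0.0225 = 1.0228
Risk-neutral probability p = (e^0.0225 − 0.8395)/(1.1912 − 0.8395) = 0.1833/0.3518 = 0.5210
Terminal stock prices: S_u = 148.9, S_d = 104.9
Terminal payoffs (S − K): max(18.91, 0) = 18.91, max(-25.07, 0) = 0
Node 0 (S = 125): V_0 = e^(−0.0225)·[0.5210·18.9058 + 0.4790·0.0000] = 9.6316

$9.63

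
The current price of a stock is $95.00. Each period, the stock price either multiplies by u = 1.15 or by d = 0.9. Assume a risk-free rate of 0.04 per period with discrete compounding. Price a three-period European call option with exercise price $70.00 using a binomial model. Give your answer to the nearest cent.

Risk-neutral probability p = (1 + 0.04 − 0.9)/(1.15 − 0.9) = 0.1400/0.2500 = 0.5600
Terminal stock prices: S_uuu = 144.5, S_uud = 113.1, S_udd = 88.49, S_ddd = 69.26
Terminal payoffs (S − K): max(74.48, 0) = 74.48, max(43.07, 0) = 43.07, max(18.49, 0) = 18.49, max(-0.745, 0) = 0
Node uu (S = 125.6): V_uu = 1/1.04·[0.5600·74.4831 + 0.4400·43.0737] = 58.3298
Node ud (S = 98.32): V_ud = 1/1.04·[0.5600·43.0737 + 0.4400·18.4925] = 31.0173
Node dd (S = 76.95): V_dd = 1/1.04·[0.5600·18.4925 + 0.4400·0.0000] = 9.9575
Node u (S = 109.2): V_u = 1/1.04·[0.5600·58.3298 + 0.4400·31.0173] = 44.5311
Node d (S = 85.5): V_d = 1/1.04·[0.5600·31.0173 + 0.4400·9.9575] = 20.9144
Node 0 (S = 95): V_0 = 1/1.04·[0.5600·44.5311 + 0.4400·20.9144] = 32.8267

$32.83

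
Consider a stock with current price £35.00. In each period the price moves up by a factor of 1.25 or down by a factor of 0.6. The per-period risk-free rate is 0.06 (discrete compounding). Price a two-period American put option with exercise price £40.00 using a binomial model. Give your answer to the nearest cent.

Risk-neutral probability p = (1 + 0.06 − 0.6)/(1.25 − 0.6) = 0.4600/0.6500 = 0.7077
Terminal stock prices: S_uu = 54.69, S_ud = 26.25, S_dd = 12.6
Terminal payoffs (K − S): max(-14.69, 0) = 0, max(13.75, 0) = 13.75, max(27.4, 0) = 27.4
Node u (S = 43.75): continuation = 1/1.06·[0.7077·0.0000 + 0.2923·13.7500] = 3.7917; exercise value = 0.0000 ≤ continuation, so V_u = 3.7917
Node d (S = 21): continuation = 1/1.06·[0.7077·13.7500 + 0.2923·27.4000] = 16.7358; exercise value = 19.0000 > continuation, so V_d = 19.0000 (exercise)
Node 0 (S = 35): continuation = 1/1.06·[0.7077·3.7917 + 0.2923·19.0000] = 7.7710; exercise value = 5.0000 ≤ continuation, so V_0 = 7.7710

£7.77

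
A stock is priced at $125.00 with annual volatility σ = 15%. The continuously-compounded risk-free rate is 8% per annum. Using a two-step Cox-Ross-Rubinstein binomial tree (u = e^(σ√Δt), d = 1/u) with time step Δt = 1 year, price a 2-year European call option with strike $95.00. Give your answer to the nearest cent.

$44.19

CRR parameters: u = e^(σ√Δt) = e^(0.15·√1) = 1.1618, d = 1/u = 0.8607
Per-period rate: rΔt = 0.08·1 = 0.08, so R = e^0.08 = 1.0833
Risk-neutral probability p = (e^0.08 − 0.8607)/(1.1618 − 0.8607) = 0.2226/0.3011 = 0.7392
Terminal stock prices: S_uu = 168.7, S_ud = 125, S_dd = 92.6
Terminal payoffs (S − K): max(73.73, 0) = 73.73, max(30, 0) = 30, max(-2.398, 0) = 0
Node u (S = 145.2): V_u = e^(−0.08)·[0.7392·73.7324 + 0.2608·30.0000] = 57.5332
Node d (S = 107.6): V_d = e^(−0.08)·[0.7392·30.0000 + 0.2608·0.0000] = 20.4698
Node 0 (S = 125): V_0 = e^(−0.08)·[0.7392·57.5332 + 0.2608·20.4698] = 44.1854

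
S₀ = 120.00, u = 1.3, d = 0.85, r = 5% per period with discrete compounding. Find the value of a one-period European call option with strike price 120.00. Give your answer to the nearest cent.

15.24

Risk-neutral probability p = (1 + 0.05 − 0.85)/(1.3 − 0.85) = 0.2000/0.4500 = 0.4444
Terminal stock prices: S_u = 156, S_d = 102
Terminal payoffs (S − K): max(36, 0) = 36, max(-18, 0) = 0
Node 0 (S = 120): V_0 = 1/1.05·[0.4444·36.0000 + 0.5556·0.0000] = 15.2381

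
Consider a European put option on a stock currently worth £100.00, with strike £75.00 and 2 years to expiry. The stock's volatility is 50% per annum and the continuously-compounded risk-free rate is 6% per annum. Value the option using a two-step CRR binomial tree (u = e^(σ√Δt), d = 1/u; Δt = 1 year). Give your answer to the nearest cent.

£10.75

CRR parameters: u = e^(σ√Δt) = e^(0.5·√1) = 1.6487, d = 1/u = 0.6065
Per-period rate: rΔt = 0.06·1 = 0.06, so R = e^0.06 = 1.0618
Risk-neutral probability p = (e^0.06 − 0.6065)/(1.6487 − 0.6065) = 0.4553/1.0422 = 0.4369
Terminal stock prices: S_uu = 271.8, S_ud = 100, S_dd = 36.79
Terminal payoffs (K − S): max(-196.8, 0) = 0, max(-25, 0) = 0, max(38.21, 0) = 38.21
Node u (S = 164.9): V_u = e^(−0.06)·[0.4369·0.0000 + 0.5631·0.0000] = 0.0000
Node d (S = 60.65): V_d = e^(−0.06)·[0.4369·0.0000 + 0.5631·38.2121] = 20.2651
Node 0 (S = 100): V_0 = e^(−0.06)·[0.4369·0.0000 + 0.5631·20.2651] = 10.7472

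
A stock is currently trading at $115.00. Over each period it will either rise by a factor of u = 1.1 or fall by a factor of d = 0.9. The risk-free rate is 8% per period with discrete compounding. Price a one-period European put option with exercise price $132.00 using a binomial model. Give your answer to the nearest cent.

$7.22

Risk-neutral probability p = (1 + 0.08 − 0.9)/(1.1 − 0.9) = 0.1800/0.2000 = 0.9000
Terminal stock prices: S_u = 126.5, S_d = 103.5
Terminal payoffs (K − S): max(5.5, 0) = 5.5, max(28.5, 0) = 28.5
Node 0 (S = 115): V_0 = 1/1.08·[0.9000·5.5000 + 0.1000·28.5000] = 7.2222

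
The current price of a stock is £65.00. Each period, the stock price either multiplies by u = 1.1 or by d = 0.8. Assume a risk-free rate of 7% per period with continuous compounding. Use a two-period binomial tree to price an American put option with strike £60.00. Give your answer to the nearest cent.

Risk-neutral probability p = (e^0.07 − 0.8)/(1.1 − 0.8) = 0.2725/0.3000 = 0.9084
Terminal stock prices: S_uu = 78.65, S_ud = 57.2, S_dd = 41.6
Terminal payoffs (K − S): max(-18.65, 0) = 0, max(2.8, 0) = 2.8, max(18.4, 0) = 18.4
Node u (S = 71.5): continuation = e^(−0.07)·[0.9084·0.0000 + 0.0916·2.8000] = 0.2392; exercise value = 0.0000 ≤ continuation, so V_u = 0.2392
Node d (S = 52): continuation = e^(−0.07)·[0.9084·2.8000 + 0.0916·18.4000] = 3.9436; exercise value = 8.0000 > continuation, so V_d = 8.0000 (exercise)
Node 0 (S = 65): continuation = e^(−0.07)·[0.9084·0.2392 + 0.0916·8.0000] = 0.8862; exercise value = 0.0000 ≤ continuation, so V_0 = 0.8862

£0.89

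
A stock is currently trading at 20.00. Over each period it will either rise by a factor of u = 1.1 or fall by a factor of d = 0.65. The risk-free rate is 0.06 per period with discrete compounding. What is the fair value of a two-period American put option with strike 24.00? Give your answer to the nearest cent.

4.00

Risk-neutral probability p = (1 + 0.06 − 0.65)/(1.1 − 0.65) = 0.4100/0.4500 = 0.9111
Terminal stock prices: S_uu = 24.2, S_ud = 14.3, S_dd = 8.45
Terminal payoffs (K − S): max(-0.2, 0) = 0, max(9.7, 0) = 9.7, max(15.55, 0) = 15.55
Node u (S = 22): continuation = 1/1.06·[0.9111·0.0000 + 0.0889·9.7000] = 0.8134; exercise value = 2.0000 > continuation, so V_u = 2.0000 (exercise)
Node d (S = 13): continuation = 1/1.06·[0.9111·9.7000 + 0.0889·15.5500] = 9.6415; exercise value = 11.0000 > continuation, so V_d = 11.0000 (exercise)
Node 0 (S = 20): continuation = 1/1.06·[0.9111·2.0000 + 0.0889·11.0000] = 2.6415; exercise value = 4.0000 > continuation, so V_0 = 4.0000 (exercise)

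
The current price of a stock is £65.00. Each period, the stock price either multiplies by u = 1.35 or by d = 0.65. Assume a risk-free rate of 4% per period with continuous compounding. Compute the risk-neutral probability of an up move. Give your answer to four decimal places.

p = 0.5583

Risk-neutral probability p = (e^0.04 − 0.65)/(1.35 − 0.65) = 0.3908/0.7000 = 0.5583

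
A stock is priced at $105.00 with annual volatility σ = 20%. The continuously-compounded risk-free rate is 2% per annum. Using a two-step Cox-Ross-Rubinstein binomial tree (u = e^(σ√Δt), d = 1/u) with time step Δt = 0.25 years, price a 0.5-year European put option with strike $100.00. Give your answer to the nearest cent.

$3.47

CRR parameters: u = e^(σ√Δt) = e^(0.2·√0.25) = 1.1052, d = 1/u = 0.9048
Per-period rate: rΔt = 0.02·0.25 = 0.005, so R = e^0.005 = 1.0050
Risk-neutral probability p = (e^0.005 − 0.9048)/(1.1052 − 0.9048) = 0.1002/0.2003 = 0.5000
Terminal stock prices: S_uu = 128.2, S_ud = 105, S_dd = 85.97
Terminal payoffs (K − S): max(-28.25, 0) = 0, max(-5, 0) = 0, max(14.03, 0) = 14.03
Node u (S = 116): V_u = e^(−0.005)·[0.5000·0.0000 + 0.5000·0.0000] = 0.0000
Node d (S = 95.01): V_d = e^(−0.005)·[0.5000·0.0000 + 0.5000·14.0333] = 6.9811
Node 0 (S = 105): V_0 = e^(−0.005)·[0.5000·0.0000 + 0.5000·6.9811] = 3.4728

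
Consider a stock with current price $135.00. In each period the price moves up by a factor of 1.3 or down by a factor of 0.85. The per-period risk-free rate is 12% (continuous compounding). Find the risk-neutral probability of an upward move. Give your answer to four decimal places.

Risk-neutral probability p = (e^0.12 − 0.85)/(1.3 − 0.85) = 0.2775/0.4500 = 0.6167

p = 0.6167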